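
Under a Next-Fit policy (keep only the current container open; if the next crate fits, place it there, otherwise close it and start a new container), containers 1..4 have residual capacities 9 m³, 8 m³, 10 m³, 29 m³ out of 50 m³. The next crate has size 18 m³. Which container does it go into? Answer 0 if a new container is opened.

4

Next-Fit only looks at container 4, which has 29 m³ free.
18 m³ fits there.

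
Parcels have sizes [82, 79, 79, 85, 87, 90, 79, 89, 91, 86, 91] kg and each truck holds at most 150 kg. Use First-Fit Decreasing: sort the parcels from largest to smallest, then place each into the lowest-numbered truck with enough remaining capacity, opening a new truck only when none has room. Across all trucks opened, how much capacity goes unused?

Sorted descending: 91, 91, 90, 89, 87, 86, 85, 82, 79, 79, 79.
truck 1: place 91 kg, 59 kg left
truck 2: place 91 kg, 59 kg left
truck 3: place 90 kg, 60 kg left
truck 4: place 89 kg, 61 kg left
truck 5: place 87 kg, 63 kg left
truck 6: place 86 kg, 64 kg left
truck 7: place 85 kg, 65 kg left
truck 8: place 82 kg, 68 kg left
truck 9: place 79 kg, 71 kg left
truck 10: place 79 kg, 71 kg left
truck 11: place 79 kg, 71 kg left
11 trucks × 150 kg = 1650 kg; used 938 kg; unused 712 kg.

712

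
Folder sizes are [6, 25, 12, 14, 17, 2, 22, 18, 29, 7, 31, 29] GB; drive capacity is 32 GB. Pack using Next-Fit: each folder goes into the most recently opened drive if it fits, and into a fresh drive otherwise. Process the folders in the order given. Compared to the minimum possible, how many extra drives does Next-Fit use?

Next-Fit: [6,25] [12,14] [17,2] [22] [18] [29] [7] [31] [29] → 9 drives.
Total size 212 GB; any packing needs at least ⌈212/32⌉ = 7 drives.
An optimal packing achieves that bound: [31] [29,2] [29] [25,7] [22,6] [18,14] [17,12] → 7 drives.
Excess: 9 − 7 = 2.

2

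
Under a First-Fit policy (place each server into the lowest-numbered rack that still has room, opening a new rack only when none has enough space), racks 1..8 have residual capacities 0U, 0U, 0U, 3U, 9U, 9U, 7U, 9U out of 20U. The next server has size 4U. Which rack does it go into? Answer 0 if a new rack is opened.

Racks with room: rack 5 (9U), rack 6 (9U), rack 7 (7U), rack 8 (9U).
The first with room is rack 5.

5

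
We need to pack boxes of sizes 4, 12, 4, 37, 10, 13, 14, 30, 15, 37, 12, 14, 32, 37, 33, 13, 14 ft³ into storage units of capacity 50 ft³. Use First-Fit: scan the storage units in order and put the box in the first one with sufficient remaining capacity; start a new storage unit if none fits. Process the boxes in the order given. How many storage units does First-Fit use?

8

storage unit 1: place 4 ft³, 46 ft³ left
storage unit 1: place 12 ft³, 34 ft³ left
storage unit 1: place 4 ft³, 30 ft³ left
storage unit 2: place 37 ft³, 13 ft³ left
storage unit 1: place 10 ft³, 20 ft³ left
storage unit 1: place 13 ft³, 7 ft³ left
storage unit 3: place 14 ft³, 36 ft³ left
storage unit 3: place 30 ft³, 6 ft³ left
storage unit 4: place 15 ft³, 35 ft³ left
storage unit 5: place 37 ft³, 13 ft³ left
storage unit 2: place 12 ft³, 1 ft³ left
storage unit 4: place 14 ft³, 21 ft³ left
storage unit 6: place 32 ft³, 18 ft³ left
storage unit 7: place 37 ft³, 13 ft³ left
storage unit 8: place 33 ft³, 17 ft³ left
storage unit 4: place 13 ft³, 8 ft³ left
storage unit 6: place 14 ft³, 4 ft³ left
Final storage units: [4,12,4,10,13] [37,12] [14,30] [15,14,13] [37] [32,14] [37] [33].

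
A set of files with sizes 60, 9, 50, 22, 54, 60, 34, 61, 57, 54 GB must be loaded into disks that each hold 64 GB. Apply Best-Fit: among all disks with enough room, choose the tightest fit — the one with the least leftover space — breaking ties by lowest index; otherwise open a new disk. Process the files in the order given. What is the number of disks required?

disk 1: place 60 GB, 4 GB left
disk 2: place 9 GB, 55 GB left
disk 2: place 50 GB, 5 GB left
disk 3: place 22 GB, 42 GB left
disk 4: place 54 GB, 10 GB left
disk 5: place 60 GB, 4 GB left
disk 3: place 34 GB, 8 GB left
disk 6: place 61 GB, 3 GB left
disk 7: place 57 GB, 7 GB left
disk 8: place 54 GB, 10 GB left
Final disks: [60] [9,50] [22,34] [54] [60] [61] [57] [54].

8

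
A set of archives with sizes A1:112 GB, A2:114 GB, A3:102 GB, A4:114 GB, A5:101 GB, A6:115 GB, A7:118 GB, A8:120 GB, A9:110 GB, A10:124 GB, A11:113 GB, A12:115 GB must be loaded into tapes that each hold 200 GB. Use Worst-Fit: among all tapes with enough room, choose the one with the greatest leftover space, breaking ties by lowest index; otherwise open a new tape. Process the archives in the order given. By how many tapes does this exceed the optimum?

Worst-Fit: [112] [114] [102] [114] [101] [115] [118] [120] [110] [124] [113] [115] → 12 tapes.
12 archives exceed 100 GB (half the capacity), and no two of those can share a tape, so at least 12 tapes are needed.
So 12 is already optimal.

0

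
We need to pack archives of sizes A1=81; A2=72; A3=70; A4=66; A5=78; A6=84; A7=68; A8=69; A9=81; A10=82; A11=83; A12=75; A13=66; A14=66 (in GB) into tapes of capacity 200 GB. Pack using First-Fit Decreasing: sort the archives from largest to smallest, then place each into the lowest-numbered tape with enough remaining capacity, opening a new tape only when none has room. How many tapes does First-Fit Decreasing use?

7 tapes

Sorted descending: 84, 83, 82, 81, 81, 78, 75, 72, 70, 69, 68, 66, 66, 66.
tape 1: place 84 GB, 116 GB left
tape 1: place 83 GB, 33 GB left
tape 2: place 82 GB, 118 GB left
tape 2: place 81 GB, 37 GB left
tape 3: place 81 GB, 119 GB left
tape 3: place 78 GB, 41 GB left
tape 4: place 75 GB, 125 GB left
tape 4: place 72 GB, 53 GB left
tape 5: place 70 GB, 130 GB left
tape 5: place 69 GB, 61 GB left
tape 6: place 68 GB, 132 GB left
tape 6: place 66 GB, 66 GB left
tape 6: place 66 GB, 0 GB left
tape 7: place 66 GB, 134 GB left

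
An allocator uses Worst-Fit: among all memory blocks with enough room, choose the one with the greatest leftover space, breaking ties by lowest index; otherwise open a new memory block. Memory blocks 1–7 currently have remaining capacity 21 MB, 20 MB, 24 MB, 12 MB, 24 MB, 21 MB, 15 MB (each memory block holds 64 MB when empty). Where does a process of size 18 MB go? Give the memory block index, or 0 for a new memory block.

Memory blocks with room: memory block 1 (21 MB), memory block 2 (20 MB), memory block 3 (24 MB), memory block 5 (24 MB), memory block 6 (21 MB).
Most room is memory block 3 with 24 MB free.

3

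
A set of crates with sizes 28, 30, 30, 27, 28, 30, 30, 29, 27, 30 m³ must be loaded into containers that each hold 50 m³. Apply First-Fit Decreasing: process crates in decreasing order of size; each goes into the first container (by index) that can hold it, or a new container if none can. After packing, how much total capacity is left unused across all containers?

Sorted descending: 30, 30, 30, 30, 30, 29, 28, 28, 27, 27.
30 m³ → container 1 (remaining 20 m³)
30 m³ → container 2 (remaining 20 m³)
30 m³ → container 3 (remaining 20 m³)
30 m³ → container 4 (remaining 20 m³)
30 m³ → container 5 (remaining 20 m³)
29 m³ → container 6 (remaining 21 m³)
28 m³ → container 7 (remaining 22 m³)
28 m³ → container 8 (remaining 22 m³)
27 m³ → container 9 (remaining 23 m³)
27 m³ → container 10 (remaining 23 m³)
10 containers × 50 m³ = 500 m³; used 289 m³; unused 211 m³.

211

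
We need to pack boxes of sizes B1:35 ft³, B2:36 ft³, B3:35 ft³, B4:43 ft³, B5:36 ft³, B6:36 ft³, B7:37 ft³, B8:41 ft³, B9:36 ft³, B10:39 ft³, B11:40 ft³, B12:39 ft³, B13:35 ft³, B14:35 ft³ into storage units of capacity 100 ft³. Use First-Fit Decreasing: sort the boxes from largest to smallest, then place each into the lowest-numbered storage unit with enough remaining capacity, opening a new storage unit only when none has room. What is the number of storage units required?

7

Sorted descending: 43, 41, 40, 39, 39, 37, 36, 36, 36, 36, 35, 35, 35, 35.
Put 43 ft³ in storage unit 1; 57 ft³ remain.
Put 41 ft³ in storage unit 1; 16 ft³ remain.
Put 40 ft³ in storage unit 2; 60 ft³ remain.
Put 39 ft³ in storage unit 2; 21 ft³ remain.
Put 39 ft³ in storage unit 3; 61 ft³ remain.
Put 37 ft³ in storage unit 3; 24 ft³ remain.
Put 36 ft³ in storage unit 4; 64 ft³ remain.
Put 36 ft³ in storage unit 4; 28 ft³ remain.
Put 36 ft³ in storage unit 5; 64 ft³ remain.
Put 36 ft³ in storage unit 5; 28 ft³ remain.
Put 35 ft³ in storage unit 6; 65 ft³ remain.
Put 35 ft³ in storage unit 6; 30 ft³ remain.
Put 35 ft³ in storage unit 7; 65 ft³ remain.
Put 35 ft³ in storage unit 7; 30 ft³ remain.
Final storage units: [43,41] [40,39] [39,37] [36,36] [36,36] [35,35] [35,35].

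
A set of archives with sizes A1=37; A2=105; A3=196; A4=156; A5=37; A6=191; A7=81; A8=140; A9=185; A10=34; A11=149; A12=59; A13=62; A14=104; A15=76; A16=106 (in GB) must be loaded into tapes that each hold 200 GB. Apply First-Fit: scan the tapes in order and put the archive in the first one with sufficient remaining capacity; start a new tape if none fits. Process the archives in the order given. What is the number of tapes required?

10

Put A1 (37 GB) in tape 1; 163 GB remain.
Put A2 (105 GB) in tape 1; 58 GB remain.
Put A3 (196 GB) in tape 2; 4 GB remain.
Put A4 (156 GB) in tape 3; 44 GB remain.
Put A5 (37 GB) in tape 1; 21 GB remain.
Put A6 (191 GB) in tape 4; 9 GB remain.
Put A7 (81 GB) in tape 5; 119 GB remain.
Put A8 (140 GB) in tape 6; 60 GB remain.
Put A9 (185 GB) in tape 7; 15 GB remain.
Put A10 (34 GB) in tape 3; 10 GB remain.
Put A11 (149 GB) in tape 8; 51 GB remain.
Put A12 (59 GB) in tape 5; 60 GB remain.
Put A13 (62 GB) in tape 9; 138 GB remain.
Put A14 (104 GB) in tape 9; 34 GB remain.
Put A15 (76 GB) in tape 10; 124 GB remain.
Put A16 (106 GB) in tape 10; 18 GB remain.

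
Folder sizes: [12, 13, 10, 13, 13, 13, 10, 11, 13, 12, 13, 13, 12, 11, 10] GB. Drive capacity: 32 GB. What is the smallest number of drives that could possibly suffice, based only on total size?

Total size = 12 + 13 + 10 + 13 + 13 + 13 + 10 + 11 + 13 + 12 + 13 + 13 + 12 + 11 + 10 = 179 GB.
⌈179 / 32⌉ = 6.

6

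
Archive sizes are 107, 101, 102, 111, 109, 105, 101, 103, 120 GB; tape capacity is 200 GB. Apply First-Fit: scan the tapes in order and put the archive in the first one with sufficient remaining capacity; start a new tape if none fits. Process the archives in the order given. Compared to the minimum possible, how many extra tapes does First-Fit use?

0

First-Fit: [107] [101] [102] [111] [109] [105] [101] [103] [120] → 9 tapes.
9 archives exceed 100 GB (half the capacity), and no two of those can share a tape, so at least 9 tapes are needed.
So 9 is already optimal.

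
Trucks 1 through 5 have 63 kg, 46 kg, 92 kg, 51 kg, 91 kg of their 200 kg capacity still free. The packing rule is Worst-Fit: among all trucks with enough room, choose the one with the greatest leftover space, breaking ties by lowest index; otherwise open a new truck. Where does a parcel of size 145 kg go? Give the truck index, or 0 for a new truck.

0

No truck has ≥ 145 kg free, so a new truck is opened.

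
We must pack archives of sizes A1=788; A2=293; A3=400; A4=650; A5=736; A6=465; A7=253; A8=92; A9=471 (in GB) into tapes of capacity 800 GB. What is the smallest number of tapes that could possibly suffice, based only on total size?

Total size = 788 + 293 + 400 + 650 + 736 + 465 + 253 + 92 + 471 = 4148 GB.
⌈4148 / 800⌉ = 6.

6 tapes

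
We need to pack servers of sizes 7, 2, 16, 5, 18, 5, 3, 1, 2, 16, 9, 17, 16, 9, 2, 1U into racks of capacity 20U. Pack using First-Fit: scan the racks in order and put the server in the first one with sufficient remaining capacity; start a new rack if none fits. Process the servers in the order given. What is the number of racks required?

7

rack 1: place 7U, 13U left
rack 1: place 2U, 11U left
rack 2: place 16U, 4U left
rack 1: place 5U, 6U left
rack 3: place 18U, 2U left
rack 1: place 5U, 1U left
rack 2: place 3U, 1U left
rack 1: place 1U, 0U left
rack 3: place 2U, 0U left
rack 4: place 16U, 4U left
rack 5: place 9U, 11U left
rack 6: place 17U, 3U left
rack 7: place 16U, 4U left
rack 5: place 9U, 2U left
rack 4: place 2U, 2U left
rack 2: place 1U, 0U left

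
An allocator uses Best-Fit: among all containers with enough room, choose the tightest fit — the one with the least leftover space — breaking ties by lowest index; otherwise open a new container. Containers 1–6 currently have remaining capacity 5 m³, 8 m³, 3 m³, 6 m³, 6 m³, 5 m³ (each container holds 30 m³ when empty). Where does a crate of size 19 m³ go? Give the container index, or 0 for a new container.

No container has ≥ 19 m³ free, so a new container is opened.

0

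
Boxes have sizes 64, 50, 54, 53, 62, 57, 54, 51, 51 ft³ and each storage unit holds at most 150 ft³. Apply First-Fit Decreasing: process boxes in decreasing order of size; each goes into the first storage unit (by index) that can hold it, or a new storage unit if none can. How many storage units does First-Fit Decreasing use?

Sorted descending: 64, 62, 57, 54, 54, 53, 51, 51, 50.
64 ft³ → storage unit 1 (remaining 86 ft³)
62 ft³ → storage unit 1 (remaining 24 ft³)
57 ft³ → storage unit 2 (remaining 93 ft³)
54 ft³ → storage unit 2 (remaining 39 ft³)
54 ft³ → storage unit 3 (remaining 96 ft³)
53 ft³ → storage unit 3 (remaining 43 ft³)
51 ft³ → storage unit 4 (remaining 99 ft³)
51 ft³ → storage unit 4 (remaining 48 ft³)
50 ft³ → storage unit 5 (remaining 100 ft³)

5 storage units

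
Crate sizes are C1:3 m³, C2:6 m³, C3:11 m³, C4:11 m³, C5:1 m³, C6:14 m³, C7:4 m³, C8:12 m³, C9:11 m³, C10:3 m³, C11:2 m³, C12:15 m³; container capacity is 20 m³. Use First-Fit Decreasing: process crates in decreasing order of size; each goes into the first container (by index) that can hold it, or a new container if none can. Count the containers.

Sorted descending: 15, 14, 12, 11, 11, 11, 6, 4, 3, 3, 2, 1.
Put 15 m³ in container 1; 5 m³ remain.
Put 14 m³ in container 2; 6 m³ remain.
Put 12 m³ in container 3; 8 m³ remain.
Put 11 m³ in container 4; 9 m³ remain.
Put 11 m³ in container 5; 9 m³ remain.
Put 11 m³ in container 6; 9 m³ remain.
Put 6 m³ in container 2; 0 m³ remain.
Put 4 m³ in container 1; 1 m³ remain.
Put 3 m³ in container 3; 5 m³ remain.
Put 3 m³ in container 3; 2 m³ remain.
Put 2 m³ in container 3; 0 m³ remain.
Put 1 m³ in container 1; 0 m³ remain.
Final containers: [15,4,1] [14,6] [12,3,3,2] [11] [11] [11].

6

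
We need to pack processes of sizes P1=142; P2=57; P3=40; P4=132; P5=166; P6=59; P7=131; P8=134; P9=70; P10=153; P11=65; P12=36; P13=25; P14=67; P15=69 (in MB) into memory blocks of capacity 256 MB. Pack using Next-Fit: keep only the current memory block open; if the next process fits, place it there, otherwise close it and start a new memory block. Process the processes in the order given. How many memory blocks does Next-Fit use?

memory block 1: place P1 (142 MB), 114 MB left
memory block 1: place P2 (57 MB), 57 MB left
memory block 1: place P3 (40 MB), 17 MB left
memory block 2: place P4 (132 MB), 124 MB left
memory block 3: place P5 (166 MB), 90 MB left
memory block 3: place P6 (59 MB), 31 MB left
memory block 4: place P7 (131 MB), 125 MB left
memory block 5: place P8 (134 MB), 122 MB left
memory block 5: place P9 (70 MB), 52 MB left
memory block 6: place P10 (153 MB), 103 MB left
memory block 6: place P11 (65 MB), 38 MB left
memory block 6: place P12 (36 MB), 2 MB left
memory block 7: place P13 (25 MB), 231 MB left
memory block 7: place P14 (67 MB), 164 MB left
memory block 7: place P15 (69 MB), 95 MB left
Final memory blocks: [142,57,40] [132] [166,59] [131] [134,70] [153,65,36] [25,67,69].

7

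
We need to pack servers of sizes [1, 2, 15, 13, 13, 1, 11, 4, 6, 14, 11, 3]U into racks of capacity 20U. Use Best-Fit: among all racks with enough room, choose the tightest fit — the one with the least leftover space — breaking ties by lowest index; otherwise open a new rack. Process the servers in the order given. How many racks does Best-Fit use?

6 racks

1U → rack 1 (remaining 19U)
2U → rack 1 (remaining 17U)
15U → rack 1 (remaining 2U)
13U → rack 2 (remaining 7U)
13U → rack 3 (remaining 7U)
1U → rack 1 (remaining 1U)
11U → rack 4 (remaining 9U)
4U → rack 2 (remaining 3U)
6U → rack 3 (remaining 1U)
14U → rack 5 (remaining 6U)
11U → rack 6 (remaining 9U)
3U → rack 2 (remaining 0U)
Final racks: [1,2,15,1] [13,4,3] [13,6] [11] [14] [11].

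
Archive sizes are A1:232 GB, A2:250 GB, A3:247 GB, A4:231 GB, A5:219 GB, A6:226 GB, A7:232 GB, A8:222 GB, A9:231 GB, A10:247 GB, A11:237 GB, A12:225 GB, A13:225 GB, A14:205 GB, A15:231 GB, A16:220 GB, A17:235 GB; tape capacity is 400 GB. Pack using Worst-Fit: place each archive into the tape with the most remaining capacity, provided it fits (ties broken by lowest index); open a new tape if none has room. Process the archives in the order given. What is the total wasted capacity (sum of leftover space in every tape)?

2885

A1 (232 GB) → tape 1 (remaining 168 GB)
A2 (250 GB) → tape 2 (remaining 150 GB)
A3 (247 GB) → tape 3 (remaining 153 GB)
A4 (231 GB) → tape 4 (remaining 169 GB)
A5 (219 GB) → tape 5 (remaining 181 GB)
A6 (226 GB) → tape 6 (remaining 174 GB)
A7 (232 GB) → tape 7 (remaining 168 GB)
A8 (222 GB) → tape 8 (remaining 178 GB)
A9 (231 GB) → tape 9 (remaining 169 GB)
A10 (247 GB) → tape 10 (remaining 153 GB)
A11 (237 GB) → tape 11 (remaining 163 GB)
A12 (225 GB) → tape 12 (remaining 175 GB)
A13 (225 GB) → tape 13 (remaining 175 GB)
A14 (205 GB) → tape 14 (remaining 195 GB)
A15 (231 GB) → tape 15 (remaining 169 GB)
A16 (220 GB) → tape 16 (remaining 180 GB)
A17 (235 GB) → tape 17 (remaining 165 GB)
17 tapes × 400 GB = 6800 GB; used 3915 GB; unused 2885 GB.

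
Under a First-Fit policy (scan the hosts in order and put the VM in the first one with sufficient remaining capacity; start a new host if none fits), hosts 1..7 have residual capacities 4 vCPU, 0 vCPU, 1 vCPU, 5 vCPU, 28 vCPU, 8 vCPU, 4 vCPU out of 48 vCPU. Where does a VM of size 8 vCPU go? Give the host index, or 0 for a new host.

Hosts with room: host 5 (28 vCPU), host 6 (8 vCPU).
The first with room is host 5.

5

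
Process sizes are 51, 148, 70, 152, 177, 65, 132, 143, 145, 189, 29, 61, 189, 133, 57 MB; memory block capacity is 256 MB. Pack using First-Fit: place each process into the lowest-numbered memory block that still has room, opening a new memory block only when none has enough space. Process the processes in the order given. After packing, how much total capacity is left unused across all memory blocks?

51 MB → memory block 1 (remaining 205 MB)
148 MB → memory block 1 (remaining 57 MB)
70 MB → memory block 2 (remaining 186 MB)
152 MB → memory block 2 (remaining 34 MB)
177 MB → memory block 3 (remaining 79 MB)
65 MB → memory block 3 (remaining 14 MB)
132 MB → memory block 4 (remaining 124 MB)
143 MB → memory block 5 (remaining 113 MB)
145 MB → memory block 6 (remaining 111 MB)
189 MB → memory block 7 (remaining 67 MB)
29 MB → memory block 1 (remaining 28 MB)
61 MB → memory block 4 (remaining 63 MB)
189 MB → memory block 8 (remaining 67 MB)
133 MB → memory block 9 (remaining 123 MB)
57 MB → memory block 4 (remaining 6 MB)
9 memory blocks × 256 MB = 2304 MB; used 1741 MB; unused 563 MB.

563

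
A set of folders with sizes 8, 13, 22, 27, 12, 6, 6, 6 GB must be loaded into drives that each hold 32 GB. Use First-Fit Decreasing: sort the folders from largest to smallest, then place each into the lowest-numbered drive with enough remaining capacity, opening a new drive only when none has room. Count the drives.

4

Sorted descending: 27, 22, 13, 12, 8, 6, 6, 6.
drive 1: place 27 GB, 5 GB left
drive 2: place 22 GB, 10 GB left
drive 3: place 13 GB, 19 GB left
drive 3: place 12 GB, 7 GB left
drive 2: place 8 GB, 2 GB left
drive 3: place 6 GB, 1 GB left
drive 4: place 6 GB, 26 GB left
drive 4: place 6 GB, 20 GB left
Final drives: [27] [22,8] [13,12,6] [6,6].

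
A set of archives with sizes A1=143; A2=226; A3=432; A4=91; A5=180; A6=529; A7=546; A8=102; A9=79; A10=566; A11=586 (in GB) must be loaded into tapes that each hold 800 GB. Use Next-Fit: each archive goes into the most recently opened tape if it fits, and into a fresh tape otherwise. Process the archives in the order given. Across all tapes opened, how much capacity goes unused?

Put A1 (143 GB) in tape 1; 657 GB remain.
Put A2 (226 GB) in tape 1; 431 GB remain.
Put A3 (432 GB) in tape 2; 368 GB remain.
Put A4 (91 GB) in tape 2; 277 GB remain.
Put A5 (180 GB) in tape 2; 97 GB remain.
Put A6 (529 GB) in tape 3; 271 GB remain.
Put A7 (546 GB) in tape 4; 254 GB remain.
Put A8 (102 GB) in tape 4; 152 GB remain.
Put A9 (79 GB) in tape 4; 73 GB remain.
Put A10 (566 GB) in tape 5; 234 GB remain.
Put A11 (586 GB) in tape 6; 214 GB remain.
6 tapes × 800 GB = 4800 GB; used 3480 GB; unused 1320 GB.

1320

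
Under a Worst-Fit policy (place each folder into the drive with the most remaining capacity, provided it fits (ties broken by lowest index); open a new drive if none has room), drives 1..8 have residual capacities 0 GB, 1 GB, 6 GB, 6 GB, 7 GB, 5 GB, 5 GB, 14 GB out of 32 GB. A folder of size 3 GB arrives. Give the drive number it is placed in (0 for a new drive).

8

Drives with room: drive 3 (6 GB), drive 4 (6 GB), drive 5 (7 GB), drive 6 (5 GB), drive 7 (5 GB), drive 8 (14 GB).
Most room is drive 8 with 14 GB free.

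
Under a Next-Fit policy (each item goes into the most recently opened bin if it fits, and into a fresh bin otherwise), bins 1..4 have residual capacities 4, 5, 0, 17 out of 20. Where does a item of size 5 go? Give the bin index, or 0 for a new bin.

Next-Fit only looks at bin 4, which has 17 free.
5 fits there.

4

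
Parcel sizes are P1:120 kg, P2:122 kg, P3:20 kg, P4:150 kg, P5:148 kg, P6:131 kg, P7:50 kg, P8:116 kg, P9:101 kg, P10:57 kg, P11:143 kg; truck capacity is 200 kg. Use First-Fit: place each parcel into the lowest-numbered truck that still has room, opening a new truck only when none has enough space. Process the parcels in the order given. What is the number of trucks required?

Put P1 (120 kg) in truck 1; 80 kg remain.
Put P2 (122 kg) in truck 2; 78 kg remain.
Put P3 (20 kg) in truck 1; 60 kg remain.
Put P4 (150 kg) in truck 3; 50 kg remain.
Put P5 (148 kg) in truck 4; 52 kg remain.
Put P6 (131 kg) in truck 5; 69 kg remain.
Put P7 (50 kg) in truck 1; 10 kg remain.
Put P8 (116 kg) in truck 6; 84 kg remain.
Put P9 (101 kg) in truck 7; 99 kg remain.
Put P10 (57 kg) in truck 2; 21 kg remain.
Put P11 (143 kg) in truck 8; 57 kg remain.
Final trucks: [120,20,50] [122,57] [150] [148] [131] [116] [101] [143].

8 trucks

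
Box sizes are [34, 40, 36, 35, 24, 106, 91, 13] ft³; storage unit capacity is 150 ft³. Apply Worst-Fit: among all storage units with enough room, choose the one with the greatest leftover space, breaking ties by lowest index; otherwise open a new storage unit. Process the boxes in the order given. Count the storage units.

34 ft³ → storage unit 1 (remaining 116 ft³)
40 ft³ → storage unit 1 (remaining 76 ft³)
36 ft³ → storage unit 1 (remaining 40 ft³)
35 ft³ → storage unit 1 (remaining 5 ft³)
24 ft³ → storage unit 2 (remaining 126 ft³)
106 ft³ → storage unit 2 (remaining 20 ft³)
91 ft³ → storage unit 3 (remaining 59 ft³)
13 ft³ → storage unit 3 (remaining 46 ft³)
Final storage units: [34,40,36,35] [24,106] [91,13].

3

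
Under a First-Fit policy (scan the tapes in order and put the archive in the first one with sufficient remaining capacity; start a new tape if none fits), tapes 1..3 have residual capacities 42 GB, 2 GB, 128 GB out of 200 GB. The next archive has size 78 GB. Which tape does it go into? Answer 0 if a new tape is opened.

Tapes with room: tape 3 (128 GB).
The first with room is tape 3.

3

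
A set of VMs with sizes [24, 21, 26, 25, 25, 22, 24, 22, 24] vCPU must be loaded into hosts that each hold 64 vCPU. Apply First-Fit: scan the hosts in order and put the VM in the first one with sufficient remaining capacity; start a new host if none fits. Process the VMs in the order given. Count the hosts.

5

24 vCPU → host 1 (remaining 40 vCPU)
21 vCPU → host 1 (remaining 19 vCPU)
26 vCPU → host 2 (remaining 38 vCPU)
25 vCPU → host 2 (remaining 13 vCPU)
25 vCPU → host 3 (remaining 39 vCPU)
22 vCPU → host 3 (remaining 17 vCPU)
24 vCPU → host 4 (remaining 40 vCPU)
22 vCPU → host 4 (remaining 18 vCPU)
24 vCPU → host 5 (remaining 40 vCPU)
Final hosts: [24,21] [26,25] [25,22] [24,22] [24].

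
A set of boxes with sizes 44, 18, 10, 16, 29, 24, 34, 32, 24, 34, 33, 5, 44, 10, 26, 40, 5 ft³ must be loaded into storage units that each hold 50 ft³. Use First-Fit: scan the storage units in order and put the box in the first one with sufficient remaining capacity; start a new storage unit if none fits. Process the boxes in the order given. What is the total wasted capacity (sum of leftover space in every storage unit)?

Put 44 ft³ in storage unit 1; 6 ft³ remain.
Put 18 ft³ in storage unit 2; 32 ft³ remain.
Put 10 ft³ in storage unit 2; 22 ft³ remain.
Put 16 ft³ in storage unit 2; 6 ft³ remain.
Put 29 ft³ in storage unit 3; 21 ft³ remain.
Put 24 ft³ in storage unit 4; 26 ft³ remain.
Put 34 ft³ in storage unit 5; 16 ft³ remain.
Put 32 ft³ in storage unit 6; 18 ft³ remain.
Put 24 ft³ in storage unit 4; 2 ft³ remain.
Put 34 ft³ in storage unit 7; 16 ft³ remain.
Put 33 ft³ in storage unit 8; 17 ft³ remain.
Put 5 ft³ in storage unit 1; 1 ft³ remain.
Put 44 ft³ in storage unit 9; 6 ft³ remain.
Put 10 ft³ in storage unit 3; 11 ft³ remain.
Put 26 ft³ in storage unit 10; 24 ft³ remain.
Put 40 ft³ in storage unit 11; 10 ft³ remain.
Put 5 ft³ in storage unit 2; 1 ft³ remain.
11 storage units × 50 ft³ = 550 ft³; used 428 ft³; unused 122 ft³.

122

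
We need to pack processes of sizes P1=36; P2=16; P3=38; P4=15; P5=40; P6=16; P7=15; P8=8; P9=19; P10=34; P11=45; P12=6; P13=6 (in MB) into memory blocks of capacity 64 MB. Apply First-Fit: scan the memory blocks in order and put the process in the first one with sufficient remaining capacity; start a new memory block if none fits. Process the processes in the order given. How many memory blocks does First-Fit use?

6 memory blocks

Put P1 (36 MB) in memory block 1; 28 MB remain.
Put P2 (16 MB) in memory block 1; 12 MB remain.
Put P3 (38 MB) in memory block 2; 26 MB remain.
Put P4 (15 MB) in memory block 2; 11 MB remain.
Put P5 (40 MB) in memory block 3; 24 MB remain.
Put P6 (16 MB) in memory block 3; 8 MB remain.
Put P7 (15 MB) in memory block 4; 49 MB remain.
Put P8 (8 MB) in memory block 1; 4 MB remain.
Put P9 (19 MB) in memory block 4; 30 MB remain.
Put P10 (34 MB) in memory block 5; 30 MB remain.
Put P11 (45 MB) in memory block 6; 19 MB remain.
Put P12 (6 MB) in memory block 2; 5 MB remain.
Put P13 (6 MB) in memory block 3; 2 MB remain.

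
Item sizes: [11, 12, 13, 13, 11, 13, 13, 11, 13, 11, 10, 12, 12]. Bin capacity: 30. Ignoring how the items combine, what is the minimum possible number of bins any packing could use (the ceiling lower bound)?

Total size = 11 + 12 + 13 + 13 + 11 + 13 + 13 + 11 + 13 + 11 + 10 + 12 + 12 = 155.
⌈155 / 30⌉ = 6.

6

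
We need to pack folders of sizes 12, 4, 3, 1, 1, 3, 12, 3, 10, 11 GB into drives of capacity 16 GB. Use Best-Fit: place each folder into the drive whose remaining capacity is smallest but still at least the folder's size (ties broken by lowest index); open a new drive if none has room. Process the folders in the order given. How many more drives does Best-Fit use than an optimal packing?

1

Best-Fit: [12,4] [3,1,1,3] [12,3] [10] [11] → 5 drives.
Total size 60 GB; any packing needs at least ⌈60/16⌉ = 4 drives.
An optimal packing achieves that bound: [12,4] [12,3,1] [11,3,1] [10,3] → 4 drives.
Excess: 5 − 4 = 1.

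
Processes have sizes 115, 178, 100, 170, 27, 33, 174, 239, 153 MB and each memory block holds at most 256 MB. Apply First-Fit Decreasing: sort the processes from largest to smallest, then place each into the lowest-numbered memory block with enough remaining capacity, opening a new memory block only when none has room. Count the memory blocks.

6 memory blocks

Sorted descending: 239, 178, 174, 170, 153, 115, 100, 33, 27.
Put 239 MB in memory block 1; 17 MB remain.
Put 178 MB in memory block 2; 78 MB remain.
Put 174 MB in memory block 3; 82 MB remain.
Put 170 MB in memory block 4; 86 MB remain.
Put 153 MB in memory block 5; 103 MB remain.
Put 115 MB in memory block 6; 141 MB remain.
Put 100 MB in memory block 5; 3 MB remain.
Put 33 MB in memory block 2; 45 MB remain.
Put 27 MB in memory block 2; 18 MB remain.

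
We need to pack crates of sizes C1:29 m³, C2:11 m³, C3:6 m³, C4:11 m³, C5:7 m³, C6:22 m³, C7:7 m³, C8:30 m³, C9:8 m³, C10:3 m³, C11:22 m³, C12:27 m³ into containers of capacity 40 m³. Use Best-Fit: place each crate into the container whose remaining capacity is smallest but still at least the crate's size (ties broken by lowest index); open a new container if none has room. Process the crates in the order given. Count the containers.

Put C1 (29 m³) in container 1; 11 m³ remain.
Put C2 (11 m³) in container 1; 0 m³ remain.
Put C3 (6 m³) in container 2; 34 m³ remain.
Put C4 (11 m³) in container 2; 23 m³ remain.
Put C5 (7 m³) in container 2; 16 m³ remain.
Put C6 (22 m³) in container 3; 18 m³ remain.
Put C7 (7 m³) in container 2; 9 m³ remain.
Put C8 (30 m³) in container 4; 10 m³ remain.
Put C9 (8 m³) in container 2; 1 m³ remain.
Put C10 (3 m³) in container 4; 7 m³ remain.
Put C11 (22 m³) in container 5; 18 m³ remain.
Put C12 (27 m³) in container 6; 13 m³ remain.
Final containers: [29,11] [6,11,7,7,8] [22] [30,3] [22] [27].

6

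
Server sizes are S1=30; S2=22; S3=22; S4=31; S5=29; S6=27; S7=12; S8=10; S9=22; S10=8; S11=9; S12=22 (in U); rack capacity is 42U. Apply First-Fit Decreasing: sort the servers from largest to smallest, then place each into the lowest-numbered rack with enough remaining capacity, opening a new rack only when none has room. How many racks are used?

Sorted descending: 31, 30, 29, 27, 22, 22, 22, 22, 12, 10, 9, 8.
rack 1: place 31U, 11U left
rack 2: place 30U, 12U left
rack 3: place 29U, 13U left
rack 4: place 27U, 15U left
rack 5: place 22U, 20U left
rack 6: place 22U, 20U left
rack 7: place 22U, 20U left
rack 8: place 22U, 20U left
rack 2: place 12U, 0U left
rack 1: place 10U, 1U left
rack 3: place 9U, 4U left
rack 4: place 8U, 7U left
Final racks: [31,10] [30,12] [29,9] [27,8] [22] [22] [22] [22].

8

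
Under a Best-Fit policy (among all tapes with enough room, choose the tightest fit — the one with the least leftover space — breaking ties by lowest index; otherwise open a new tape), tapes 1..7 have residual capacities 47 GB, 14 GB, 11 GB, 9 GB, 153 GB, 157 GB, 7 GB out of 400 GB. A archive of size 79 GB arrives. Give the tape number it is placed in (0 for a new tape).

5

Tapes with room: tape 5 (153 GB), tape 6 (157 GB).
Tightest fit is tape 5 with 153 GB free.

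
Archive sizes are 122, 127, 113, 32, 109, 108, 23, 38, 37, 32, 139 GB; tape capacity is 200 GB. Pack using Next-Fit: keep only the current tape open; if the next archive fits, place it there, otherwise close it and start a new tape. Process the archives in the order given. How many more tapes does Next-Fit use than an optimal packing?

Next-Fit: [122] [127] [113,32] [109] [108,23,38] [37,32] [139] → 7 tapes.
6 archives exceed 100 GB (half the capacity), and no two of those can share a tape, so at least 6 tapes are needed.
An optimal packing achieves that bound: [139,38,23] [127,37,32] [122,32] [113] [109] [108] → 6 tapes.
Excess: 7 − 6 = 1.

1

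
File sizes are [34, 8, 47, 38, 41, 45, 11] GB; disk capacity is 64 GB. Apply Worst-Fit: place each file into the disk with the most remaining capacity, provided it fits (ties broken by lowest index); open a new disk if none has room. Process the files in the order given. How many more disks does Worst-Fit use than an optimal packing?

0

Worst-Fit: [34,8] [47] [38,11] [41] [45] → 5 disks.
5 files exceed 32 GB (half the capacity), and no two of those can share a disk, so at least 5 disks are needed.
So 5 is already optimal.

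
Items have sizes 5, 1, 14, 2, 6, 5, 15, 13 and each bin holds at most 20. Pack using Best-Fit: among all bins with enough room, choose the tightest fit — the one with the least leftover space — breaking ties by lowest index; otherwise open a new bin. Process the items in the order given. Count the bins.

5 → bin 1 (remaining 15)
1 → bin 1 (remaining 14)
14 → bin 1 (remaining 0)
2 → bin 2 (remaining 18)
6 → bin 2 (remaining 12)
5 → bin 2 (remaining 7)
15 → bin 3 (remaining 5)
13 → bin 4 (remaining 7)

4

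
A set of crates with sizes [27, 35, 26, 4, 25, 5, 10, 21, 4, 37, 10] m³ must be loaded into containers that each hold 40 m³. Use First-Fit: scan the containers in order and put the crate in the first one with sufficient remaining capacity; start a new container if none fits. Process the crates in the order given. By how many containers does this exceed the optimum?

First-Fit: [27,4,5,4] [35] [26,10] [25,10] [21] [37] → 6 containers.
Total size 204 m³; any packing needs at least ⌈204/40⌉ = 6 containers.
So 6 is already optimal.

0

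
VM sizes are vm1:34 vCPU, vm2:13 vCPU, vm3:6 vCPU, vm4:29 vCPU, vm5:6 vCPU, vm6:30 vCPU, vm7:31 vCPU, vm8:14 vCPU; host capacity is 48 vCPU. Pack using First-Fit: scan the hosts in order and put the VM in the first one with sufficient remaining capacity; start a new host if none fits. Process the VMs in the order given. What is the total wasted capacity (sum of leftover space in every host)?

29

vm1 (34 vCPU) → host 1 (remaining 14 vCPU)
vm2 (13 vCPU) → host 1 (remaining 1 vCPU)
vm3 (6 vCPU) → host 2 (remaining 42 vCPU)
vm4 (29 vCPU) → host 2 (remaining 13 vCPU)
vm5 (6 vCPU) → host 2 (remaining 7 vCPU)
vm6 (30 vCPU) → host 3 (remaining 18 vCPU)
vm7 (31 vCPU) → host 4 (remaining 17 vCPU)
vm8 (14 vCPU) → host 3 (remaining 4 vCPU)
4 hosts × 48 vCPU = 192 vCPU; used 163 vCPU; unused 29 vCPU.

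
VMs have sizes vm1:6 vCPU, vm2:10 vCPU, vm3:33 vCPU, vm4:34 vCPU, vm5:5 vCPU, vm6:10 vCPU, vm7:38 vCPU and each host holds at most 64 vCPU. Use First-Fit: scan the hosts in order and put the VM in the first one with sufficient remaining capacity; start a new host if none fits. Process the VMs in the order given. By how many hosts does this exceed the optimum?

First-Fit: [6,10,33,5,10] [34] [38] → 3 hosts.
Total size 136 vCPU; any packing needs at least ⌈136/64⌉ = 3 hosts.
So 3 is already optimal.

0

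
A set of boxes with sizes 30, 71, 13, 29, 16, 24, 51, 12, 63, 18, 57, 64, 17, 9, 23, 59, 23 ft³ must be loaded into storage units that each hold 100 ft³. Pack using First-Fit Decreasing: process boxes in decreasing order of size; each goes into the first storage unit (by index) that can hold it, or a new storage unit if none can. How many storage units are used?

6 storage units

Sorted descending: 71, 64, 63, 59, 57, 51, 30, 29, 24, 23, 23, 18, 17, 16, 13, 12, 9.
71 ft³ → storage unit 1 (remaining 29 ft³)
64 ft³ → storage unit 2 (remaining 36 ft³)
63 ft³ → storage unit 3 (remaining 37 ft³)
59 ft³ → storage unit 4 (remaining 41 ft³)
57 ft³ → storage unit 5 (remaining 43 ft³)
51 ft³ → storage unit 6 (remaining 49 ft³)
30 ft³ → storage unit 2 (remaining 6 ft³)
29 ft³ → storage unit 1 (remaining 0 ft³)
24 ft³ → storage unit 3 (remaining 13 ft³)
23 ft³ → storage unit 4 (remaining 18 ft³)
23 ft³ → storage unit 5 (remaining 20 ft³)
18 ft³ → storage unit 4 (remaining 0 ft³)
17 ft³ → storage unit 5 (remaining 3 ft³)
16 ft³ → storage unit 6 (remaining 33 ft³)
13 ft³ → storage unit 3 (remaining 0 ft³)
12 ft³ → storage unit 6 (remaining 21 ft³)
9 ft³ → storage unit 6 (remaining 12 ft³)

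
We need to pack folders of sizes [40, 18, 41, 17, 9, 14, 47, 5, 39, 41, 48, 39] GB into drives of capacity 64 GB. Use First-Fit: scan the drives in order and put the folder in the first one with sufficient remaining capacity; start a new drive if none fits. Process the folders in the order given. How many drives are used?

7 drives

drive 1: place 40 GB, 24 GB left
drive 1: place 18 GB, 6 GB left
drive 2: place 41 GB, 23 GB left
drive 2: place 17 GB, 6 GB left
drive 3: place 9 GB, 55 GB left
drive 3: place 14 GB, 41 GB left
drive 4: place 47 GB, 17 GB left
drive 1: place 5 GB, 1 GB left
drive 3: place 39 GB, 2 GB left
drive 5: place 41 GB, 23 GB left
drive 6: place 48 GB, 16 GB left
drive 7: place 39 GB, 25 GB left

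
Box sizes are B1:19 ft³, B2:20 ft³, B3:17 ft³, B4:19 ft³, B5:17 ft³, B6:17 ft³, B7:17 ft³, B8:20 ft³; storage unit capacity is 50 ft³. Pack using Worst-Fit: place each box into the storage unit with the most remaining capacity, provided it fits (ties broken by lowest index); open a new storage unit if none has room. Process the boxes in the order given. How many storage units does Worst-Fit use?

storage unit 1: place B1 (19 ft³), 31 ft³ left
storage unit 1: place B2 (20 ft³), 11 ft³ left
storage unit 2: place B3 (17 ft³), 33 ft³ left
storage unit 2: place B4 (19 ft³), 14 ft³ left
storage unit 3: place B5 (17 ft³), 33 ft³ left
storage unit 3: place B6 (17 ft³), 16 ft³ left
storage unit 4: place B7 (17 ft³), 33 ft³ left
storage unit 4: place B8 (20 ft³), 13 ft³ left
Final storage units: [19,20] [17,19] [17,17] [17,20].

4 storage units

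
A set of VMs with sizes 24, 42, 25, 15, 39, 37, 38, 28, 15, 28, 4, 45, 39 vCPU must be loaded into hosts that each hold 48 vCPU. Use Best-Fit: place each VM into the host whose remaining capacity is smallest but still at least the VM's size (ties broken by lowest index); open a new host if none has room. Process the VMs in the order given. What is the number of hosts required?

24 vCPU → host 1 (remaining 24 vCPU)
42 vCPU → host 2 (remaining 6 vCPU)
25 vCPU → host 3 (remaining 23 vCPU)
15 vCPU → host 3 (remaining 8 vCPU)
39 vCPU → host 4 (remaining 9 vCPU)
37 vCPU → host 5 (remaining 11 vCPU)
38 vCPU → host 6 (remaining 10 vCPU)
28 vCPU → host 7 (remaining 20 vCPU)
15 vCPU → host 7 (remaining 5 vCPU)
28 vCPU → host 8 (remaining 20 vCPU)
4 vCPU → host 7 (remaining 1 vCPU)
45 vCPU → host 9 (remaining 3 vCPU)
39 vCPU → host 10 (remaining 9 vCPU)
Final hosts: [24] [42] [25,15] [39] [37] [38] [28,15,4] [28] [45] [39].

10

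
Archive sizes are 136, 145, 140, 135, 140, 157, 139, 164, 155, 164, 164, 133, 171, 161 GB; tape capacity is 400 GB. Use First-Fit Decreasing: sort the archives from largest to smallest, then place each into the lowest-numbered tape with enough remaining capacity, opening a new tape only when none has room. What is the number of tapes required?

Sorted descending: 171, 164, 164, 164, 161, 157, 155, 145, 140, 140, 139, 136, 135, 133.
Put 171 GB in tape 1; 229 GB remain.
Put 164 GB in tape 1; 65 GB remain.
Put 164 GB in tape 2; 236 GB remain.
Put 164 GB in tape 2; 72 GB remain.
Put 161 GB in tape 3; 239 GB remain.
Put 157 GB in tape 3; 82 GB remain.
Put 155 GB in tape 4; 245 GB remain.
Put 145 GB in tape 4; 100 GB remain.
Put 140 GB in tape 5; 260 GB remain.
Put 140 GB in tape 5; 120 GB remain.
Put 139 GB in tape 6; 261 GB remain.
Put 136 GB in tape 6; 125 GB remain.
Put 135 GB in tape 7; 265 GB remain.
Put 133 GB in tape 7; 132 GB remain.

7 tapes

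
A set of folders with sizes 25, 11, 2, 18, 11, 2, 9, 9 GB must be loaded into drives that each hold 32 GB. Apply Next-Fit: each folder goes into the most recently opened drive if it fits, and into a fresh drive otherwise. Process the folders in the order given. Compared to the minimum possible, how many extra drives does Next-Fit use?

Next-Fit: [25] [11,2,18] [11,2,9,9] → 3 drives.
Total size 87 GB; any packing needs at least ⌈87/32⌉ = 3 drives.
So 3 is already optimal.

0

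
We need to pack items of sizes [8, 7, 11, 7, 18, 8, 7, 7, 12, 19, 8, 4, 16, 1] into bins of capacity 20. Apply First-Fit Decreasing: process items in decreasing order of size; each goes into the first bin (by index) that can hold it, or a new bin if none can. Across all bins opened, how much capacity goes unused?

27

Sorted descending: 19, 18, 16, 12, 11, 8, 8, 8, 7, 7, 7, 7, 4, 1.
19 → bin 1 (remaining 1)
18 → bin 2 (remaining 2)
16 → bin 3 (remaining 4)
12 → bin 4 (remaining 8)
11 → bin 5 (remaining 9)
8 → bin 4 (remaining 0)
8 → bin 5 (remaining 1)
8 → bin 6 (remaining 12)
7 → bin 6 (remaining 5)
7 → bin 7 (remaining 13)
7 → bin 7 (remaining 6)
7 → bin 8 (remaining 13)
4 → bin 3 (remaining 0)
1 → bin 1 (remaining 0)
8 bins × 20 = 160; used 133; unused 27.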